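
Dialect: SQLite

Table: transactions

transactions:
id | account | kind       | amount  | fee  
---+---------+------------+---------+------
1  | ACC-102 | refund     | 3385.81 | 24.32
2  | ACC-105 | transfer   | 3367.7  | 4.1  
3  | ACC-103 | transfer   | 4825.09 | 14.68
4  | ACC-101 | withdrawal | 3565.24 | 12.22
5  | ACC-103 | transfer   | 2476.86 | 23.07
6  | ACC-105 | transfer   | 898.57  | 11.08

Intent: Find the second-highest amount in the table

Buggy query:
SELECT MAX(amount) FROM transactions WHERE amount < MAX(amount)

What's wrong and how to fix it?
Bug: The inner MAX is an aggregate inside WHERE, which is not allowed

Fix: Put the inner MAX in a scalar subquery

Corrected query:
SELECT MAX(amount) FROM transactions WHERE amount < (SELECT MAX(amount) FROM transactions)

Result:
MAX(amount)
-----------
3565.24    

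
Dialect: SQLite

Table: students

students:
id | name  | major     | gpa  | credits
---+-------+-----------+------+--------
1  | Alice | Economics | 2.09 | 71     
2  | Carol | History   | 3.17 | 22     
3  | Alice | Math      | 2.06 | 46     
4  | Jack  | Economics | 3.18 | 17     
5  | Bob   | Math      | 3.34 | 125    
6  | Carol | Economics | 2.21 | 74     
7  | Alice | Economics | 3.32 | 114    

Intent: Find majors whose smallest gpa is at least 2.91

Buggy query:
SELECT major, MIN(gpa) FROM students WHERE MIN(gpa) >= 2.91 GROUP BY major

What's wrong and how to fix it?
Bug: Aggregates like MIN are computed per group after WHERE runs

Fix: Replace WHERE with HAVING after the GROUP BY

Corrected query:
SELECT major, MIN(gpa) FROM students GROUP BY major HAVING MIN(gpa) >= 2.91

Result:
major   | MIN(gpa)
--------+---------
History | 3.17    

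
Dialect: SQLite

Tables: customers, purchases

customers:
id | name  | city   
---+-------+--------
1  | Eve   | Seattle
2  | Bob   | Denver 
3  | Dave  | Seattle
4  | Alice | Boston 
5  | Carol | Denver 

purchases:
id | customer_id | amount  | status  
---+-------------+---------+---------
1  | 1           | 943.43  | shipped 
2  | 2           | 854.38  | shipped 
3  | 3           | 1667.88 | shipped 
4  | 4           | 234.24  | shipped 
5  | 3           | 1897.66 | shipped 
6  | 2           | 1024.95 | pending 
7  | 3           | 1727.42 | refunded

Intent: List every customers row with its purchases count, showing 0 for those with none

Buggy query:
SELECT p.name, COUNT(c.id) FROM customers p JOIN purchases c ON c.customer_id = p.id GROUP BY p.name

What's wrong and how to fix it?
Bug: INNER JOIN drops customers rows that have no matching purchases rows

Fix: Switch to LEFT JOIN to retain unmatched parent rows

Corrected query:
SELECT p.name, COUNT(c.id) FROM customers p LEFT JOIN purchases c ON c.customer_id = p.id GROUP BY p.name

Result:
name  | COUNT(c.id)
------+------------
Alice | 1          
Bob   | 2          
Carol | 0          
Dave  | 3          
Eve   | 1          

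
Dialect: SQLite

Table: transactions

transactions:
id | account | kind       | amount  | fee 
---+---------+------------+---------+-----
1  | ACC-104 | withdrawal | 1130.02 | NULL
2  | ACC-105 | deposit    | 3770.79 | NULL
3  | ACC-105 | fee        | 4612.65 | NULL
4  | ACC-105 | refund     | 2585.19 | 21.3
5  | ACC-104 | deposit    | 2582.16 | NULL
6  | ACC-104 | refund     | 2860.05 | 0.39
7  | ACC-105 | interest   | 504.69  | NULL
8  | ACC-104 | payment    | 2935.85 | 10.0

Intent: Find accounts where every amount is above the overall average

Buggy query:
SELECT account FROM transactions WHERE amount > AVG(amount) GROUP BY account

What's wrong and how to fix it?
Bug: AVG() is an aggregate; it can't sit directly in WHERE

Fix: Compute the overall average in a scalar subquery and compare each group's MIN against it in HAVING

Corrected query:
SELECT account FROM transactions GROUP BY account HAVING MIN(amount) > (SELECT AVG(amount) FROM transactions)

Result:
(no rows)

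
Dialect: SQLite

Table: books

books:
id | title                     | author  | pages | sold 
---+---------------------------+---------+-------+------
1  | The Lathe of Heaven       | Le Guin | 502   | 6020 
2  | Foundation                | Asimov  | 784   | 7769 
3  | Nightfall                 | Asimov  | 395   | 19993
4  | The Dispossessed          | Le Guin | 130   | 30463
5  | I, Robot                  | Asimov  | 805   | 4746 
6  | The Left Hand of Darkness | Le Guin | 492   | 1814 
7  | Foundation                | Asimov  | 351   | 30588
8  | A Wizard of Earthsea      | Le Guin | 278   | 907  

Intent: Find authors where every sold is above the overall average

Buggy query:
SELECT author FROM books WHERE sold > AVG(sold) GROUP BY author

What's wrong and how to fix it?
Bug: WHERE evaluates per row before aggregation, so AVG() is unavailable

Fix: Compute the overall average in a scalar subquery and compare each group's MIN against it in HAVING

Corrected query:
SELECT author FROM books GROUP BY author HAVING MIN(sold) > (SELECT AVG(sold) FROM books)

Result:
(no rows)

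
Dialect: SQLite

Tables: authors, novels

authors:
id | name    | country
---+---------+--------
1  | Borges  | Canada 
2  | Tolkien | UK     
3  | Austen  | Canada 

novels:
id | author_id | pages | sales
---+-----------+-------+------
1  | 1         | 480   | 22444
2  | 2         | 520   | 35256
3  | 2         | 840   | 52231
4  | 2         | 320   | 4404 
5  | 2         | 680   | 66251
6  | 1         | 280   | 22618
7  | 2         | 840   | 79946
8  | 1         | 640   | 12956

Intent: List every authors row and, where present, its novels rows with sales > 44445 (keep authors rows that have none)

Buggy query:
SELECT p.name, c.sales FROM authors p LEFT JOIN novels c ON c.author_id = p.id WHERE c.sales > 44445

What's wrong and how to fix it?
Bug: A WHERE condition on the right-hand table after LEFT JOIN drops unmatched parents

Fix: Put 'c.sales > 44445' in the JOIN's ON clause instead of WHERE

Corrected query:
SELECT p.name, c.sales FROM authors p LEFT JOIN novels c ON c.author_id = p.id AND c.sales > 44445

Result:
name    | sales
--------+------
Borges  | NULL 
Tolkien | 52231
Tolkien | 66251
Tolkien | 79946
Austen  | NULL 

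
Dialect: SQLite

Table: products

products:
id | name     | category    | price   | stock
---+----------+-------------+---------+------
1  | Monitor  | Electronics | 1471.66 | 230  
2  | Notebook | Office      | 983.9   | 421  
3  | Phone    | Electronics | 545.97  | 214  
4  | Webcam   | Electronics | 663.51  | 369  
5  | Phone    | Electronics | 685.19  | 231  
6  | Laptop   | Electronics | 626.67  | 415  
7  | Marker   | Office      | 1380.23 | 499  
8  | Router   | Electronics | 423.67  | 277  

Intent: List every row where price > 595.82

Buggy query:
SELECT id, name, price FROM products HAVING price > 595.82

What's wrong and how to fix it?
Bug: This is a non-aggregate query (no GROUP BY, no aggregates), so in SQLite the HAVING clause is invalid here; a row-level condition belongs in WHERE

Fix: Use WHERE for row-level filtering

Corrected query:
SELECT id, name, price FROM products WHERE price > 595.82

Result:
id | name     | price  
---+----------+--------
1  | Monitor  | 1471.66
2  | Notebook | 983.9  
4  | Webcam   | 663.51 
5  | Phone    | 685.19 
6  | Laptop   | 626.67 
7  | Marker   | 1380.23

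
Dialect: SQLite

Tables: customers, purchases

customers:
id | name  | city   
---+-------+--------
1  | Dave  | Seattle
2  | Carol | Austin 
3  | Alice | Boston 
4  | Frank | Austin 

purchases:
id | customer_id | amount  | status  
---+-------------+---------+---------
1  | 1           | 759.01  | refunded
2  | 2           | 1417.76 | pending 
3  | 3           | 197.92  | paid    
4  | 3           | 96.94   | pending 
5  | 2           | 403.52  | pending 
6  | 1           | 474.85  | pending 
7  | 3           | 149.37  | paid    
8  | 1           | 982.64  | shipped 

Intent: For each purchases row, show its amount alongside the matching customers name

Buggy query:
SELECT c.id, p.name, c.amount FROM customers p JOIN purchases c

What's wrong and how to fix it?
Bug: Missing join condition: each purchases row is matched to all customers rows instead of just its own

Fix: Add ON c.customer_id = p.id to the JOIN

Corrected query:
SELECT c.id, p.name, c.amount FROM customers p JOIN purchases c ON c.customer_id = p.id

Result:
id | name  | amount 
---+-------+--------
1  | Dave  | 759.01 
2  | Carol | 1417.76
3  | Alice | 197.92 
4  | Alice | 96.94  
5  | Carol | 403.52 
6  | Dave  | 474.85 
7  | Alice | 149.37 
8  | Dave  | 982.64 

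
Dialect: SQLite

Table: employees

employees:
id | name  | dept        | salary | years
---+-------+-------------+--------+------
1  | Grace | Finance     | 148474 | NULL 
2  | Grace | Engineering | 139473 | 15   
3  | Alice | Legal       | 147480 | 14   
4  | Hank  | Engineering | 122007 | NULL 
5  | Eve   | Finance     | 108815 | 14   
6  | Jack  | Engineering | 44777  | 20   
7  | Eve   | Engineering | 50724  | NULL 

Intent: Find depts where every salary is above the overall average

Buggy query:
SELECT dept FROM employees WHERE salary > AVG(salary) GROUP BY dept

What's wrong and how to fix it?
Bug: AVG() is an aggregate; it can't sit directly in WHERE

Fix: Compute the overall average in a scalar subquery and compare each group's MIN against it in HAVING

Corrected query:
SELECT dept FROM employees GROUP BY dept HAVING MIN(salary) > (SELECT AVG(salary) FROM employees)

Result:
dept 
-----
Legal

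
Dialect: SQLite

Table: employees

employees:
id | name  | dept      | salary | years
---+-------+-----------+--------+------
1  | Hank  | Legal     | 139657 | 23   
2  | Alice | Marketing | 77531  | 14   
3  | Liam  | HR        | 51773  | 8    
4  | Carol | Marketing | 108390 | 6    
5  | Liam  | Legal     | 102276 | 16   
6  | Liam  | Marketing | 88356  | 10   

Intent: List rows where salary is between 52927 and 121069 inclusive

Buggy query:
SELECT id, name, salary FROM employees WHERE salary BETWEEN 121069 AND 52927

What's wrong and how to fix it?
Bug: The bounds are reversed; BETWEEN a AND b requires a <= b to match anything

Fix: Swap the bounds so the smaller value comes first

Corrected query:
SELECT id, name, salary FROM employees WHERE salary BETWEEN 52927 AND 121069

Result:
id | name  | salary
---+-------+-------
2  | Alice | 77531 
4  | Carol | 108390
5  | Liam  | 102276
6  | Liam  | 88356 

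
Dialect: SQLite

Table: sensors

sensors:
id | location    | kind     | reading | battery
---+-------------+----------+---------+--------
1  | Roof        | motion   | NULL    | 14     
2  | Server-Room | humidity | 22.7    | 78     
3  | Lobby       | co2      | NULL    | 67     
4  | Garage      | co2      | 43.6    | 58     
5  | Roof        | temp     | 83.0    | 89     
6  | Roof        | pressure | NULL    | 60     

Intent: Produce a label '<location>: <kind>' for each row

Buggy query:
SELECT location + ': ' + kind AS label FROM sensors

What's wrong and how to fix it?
Bug: '+' is numeric addition; on text columns SQLite converts them to 0 instead of concatenating

Fix: Use the || operator for string concatenation

Corrected query:
SELECT location || ': ' || kind AS label FROM sensors

Result:
label                
---------------------
Roof: motion         
Server-Room: humidity
Lobby: co2           
Garage: co2          
Roof: temp           
Roof: pressure       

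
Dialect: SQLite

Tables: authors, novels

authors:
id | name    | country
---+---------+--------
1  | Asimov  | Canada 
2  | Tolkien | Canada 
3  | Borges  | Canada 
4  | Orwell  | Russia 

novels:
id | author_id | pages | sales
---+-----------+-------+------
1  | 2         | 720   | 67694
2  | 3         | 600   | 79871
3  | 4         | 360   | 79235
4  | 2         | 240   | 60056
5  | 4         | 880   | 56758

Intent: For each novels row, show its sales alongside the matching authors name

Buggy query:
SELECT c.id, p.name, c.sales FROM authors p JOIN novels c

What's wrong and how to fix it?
Bug: JOIN with no ON clause produces a cartesian product; every novels row pairs with every authors row

Fix: Add ON c.author_id = p.id to the JOIN

Corrected query:
SELECT c.id, p.name, c.sales FROM authors p JOIN novels c ON c.author_id = p.id

Result:
id | name    | sales
---+---------+------
1  | Tolkien | 67694
2  | Borges  | 79871
3  | Orwell  | 79235
4  | Tolkien | 60056
5  | Orwell  | 56758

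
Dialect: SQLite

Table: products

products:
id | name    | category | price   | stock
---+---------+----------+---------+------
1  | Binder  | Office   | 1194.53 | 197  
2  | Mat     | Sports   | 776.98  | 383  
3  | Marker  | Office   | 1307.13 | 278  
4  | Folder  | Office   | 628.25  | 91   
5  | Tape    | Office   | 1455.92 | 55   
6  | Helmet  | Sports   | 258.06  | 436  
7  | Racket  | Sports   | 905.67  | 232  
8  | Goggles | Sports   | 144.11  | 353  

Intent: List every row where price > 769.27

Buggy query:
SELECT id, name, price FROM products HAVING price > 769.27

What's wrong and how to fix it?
Bug: This is a non-aggregate query (no GROUP BY, no aggregates), so in SQLite the HAVING clause is invalid here; a row-level condition belongs in WHERE

Fix: Use WHERE for row-level filtering

Corrected query:
SELECT id, name, price FROM products WHERE price > 769.27

Result:
id | name   | price  
---+--------+--------
1  | Binder | 1194.53
2  | Mat    | 776.98 
3  | Marker | 1307.13
5  | Tape   | 1455.92
7  | Racket | 905.67 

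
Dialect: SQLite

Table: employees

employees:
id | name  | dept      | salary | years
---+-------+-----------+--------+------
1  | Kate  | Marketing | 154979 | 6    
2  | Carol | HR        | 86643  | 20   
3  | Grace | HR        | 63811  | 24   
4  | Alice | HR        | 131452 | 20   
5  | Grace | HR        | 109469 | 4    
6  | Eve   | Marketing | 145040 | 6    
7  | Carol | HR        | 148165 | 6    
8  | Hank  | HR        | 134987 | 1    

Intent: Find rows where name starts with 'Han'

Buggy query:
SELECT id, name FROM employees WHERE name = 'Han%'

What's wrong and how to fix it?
Bug: '=' compares the literal string including the % character; pattern matching needs LIKE

Fix: Use LIKE for wildcard pattern matching

Corrected query:
SELECT id, name FROM employees WHERE name LIKE 'Han%'

Result:
id | name
---+-----
8  | Hank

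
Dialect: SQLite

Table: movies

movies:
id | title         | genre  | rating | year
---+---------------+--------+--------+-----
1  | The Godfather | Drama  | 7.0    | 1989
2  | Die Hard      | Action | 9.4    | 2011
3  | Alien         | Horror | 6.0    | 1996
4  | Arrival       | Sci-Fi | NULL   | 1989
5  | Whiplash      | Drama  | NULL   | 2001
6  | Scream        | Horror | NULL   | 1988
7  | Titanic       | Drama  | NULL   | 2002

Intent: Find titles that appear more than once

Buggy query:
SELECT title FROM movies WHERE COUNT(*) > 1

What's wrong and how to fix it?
Bug: COUNT(*) is an aggregate and cannot be used in WHERE

Fix: Group first, then use HAVING for the count condition

Corrected query:
SELECT title FROM movies GROUP BY title HAVING COUNT(*) > 1

Result:
(no rows)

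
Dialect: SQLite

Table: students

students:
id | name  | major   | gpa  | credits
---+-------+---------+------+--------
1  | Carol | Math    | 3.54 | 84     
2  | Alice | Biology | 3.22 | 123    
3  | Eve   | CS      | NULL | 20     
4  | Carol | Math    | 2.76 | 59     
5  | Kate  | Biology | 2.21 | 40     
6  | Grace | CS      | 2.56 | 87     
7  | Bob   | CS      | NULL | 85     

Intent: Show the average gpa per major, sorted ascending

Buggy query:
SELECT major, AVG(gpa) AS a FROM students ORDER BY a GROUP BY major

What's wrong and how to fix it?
Bug: GROUP BY must precede ORDER BY

Fix: Reorder: SELECT … FROM … GROUP BY … ORDER BY …

Corrected query:
SELECT major, AVG(gpa) AS a FROM students GROUP BY major ORDER BY a

Result:
major   | a    
--------+------
CS      | 2.56 
Biology | 2.715
Math    | 3.15 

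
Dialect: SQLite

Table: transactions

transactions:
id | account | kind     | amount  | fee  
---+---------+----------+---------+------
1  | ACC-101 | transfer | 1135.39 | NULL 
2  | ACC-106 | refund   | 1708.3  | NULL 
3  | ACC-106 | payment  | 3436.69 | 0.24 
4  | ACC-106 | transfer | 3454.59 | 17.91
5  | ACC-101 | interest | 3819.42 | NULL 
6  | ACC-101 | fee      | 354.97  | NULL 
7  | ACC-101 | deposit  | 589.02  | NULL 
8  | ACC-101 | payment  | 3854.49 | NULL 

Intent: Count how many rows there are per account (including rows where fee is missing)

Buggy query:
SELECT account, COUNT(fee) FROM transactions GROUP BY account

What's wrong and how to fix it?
Bug: COUNT(column) counts non-NULL values only; rows with NULL fee aren't counted

Fix: Use COUNT(*) to count all rows regardless of NULL

Corrected query:
SELECT account, COUNT(*) FROM transactions GROUP BY account

Result:
account | COUNT(*)
--------+---------
ACC-101 | 5       
ACC-106 | 3       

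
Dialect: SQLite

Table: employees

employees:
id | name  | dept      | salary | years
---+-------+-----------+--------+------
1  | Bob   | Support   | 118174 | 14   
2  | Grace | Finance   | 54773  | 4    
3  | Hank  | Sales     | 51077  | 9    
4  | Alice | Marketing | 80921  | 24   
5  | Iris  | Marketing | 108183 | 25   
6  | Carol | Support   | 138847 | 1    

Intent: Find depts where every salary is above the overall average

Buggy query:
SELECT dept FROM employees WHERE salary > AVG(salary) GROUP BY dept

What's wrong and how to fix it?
Bug: AVG() is an aggregate; it can't sit directly in WHERE

Fix: Compute the overall average in a scalar subquery and compare each group's MIN against it in HAVING

Corrected query:
SELECT dept FROM employees GROUP BY dept HAVING MIN(salary) > (SELECT AVG(salary) FROM employees)

Result:
dept   
-------
Support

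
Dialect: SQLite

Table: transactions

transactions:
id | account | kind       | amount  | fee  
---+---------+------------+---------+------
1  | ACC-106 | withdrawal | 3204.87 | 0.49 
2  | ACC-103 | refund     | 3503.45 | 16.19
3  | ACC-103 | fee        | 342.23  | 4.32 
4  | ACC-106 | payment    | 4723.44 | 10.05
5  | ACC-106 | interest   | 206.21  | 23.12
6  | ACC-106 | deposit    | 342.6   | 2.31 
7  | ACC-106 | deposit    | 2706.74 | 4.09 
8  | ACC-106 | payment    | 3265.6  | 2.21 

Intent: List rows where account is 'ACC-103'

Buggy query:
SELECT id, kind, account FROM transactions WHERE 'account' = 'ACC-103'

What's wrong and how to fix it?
Bug: Single quotes denote string literals in SQL; the column name is being compared as a constant string

Fix: Remove the quotes around the column name (or use double quotes for an identifier)

Corrected query:
SELECT id, kind, account FROM transactions WHERE account = 'ACC-103'

Result:
id | kind   | account
---+--------+--------
2  | refund | ACC-103
3  | fee    | ACC-103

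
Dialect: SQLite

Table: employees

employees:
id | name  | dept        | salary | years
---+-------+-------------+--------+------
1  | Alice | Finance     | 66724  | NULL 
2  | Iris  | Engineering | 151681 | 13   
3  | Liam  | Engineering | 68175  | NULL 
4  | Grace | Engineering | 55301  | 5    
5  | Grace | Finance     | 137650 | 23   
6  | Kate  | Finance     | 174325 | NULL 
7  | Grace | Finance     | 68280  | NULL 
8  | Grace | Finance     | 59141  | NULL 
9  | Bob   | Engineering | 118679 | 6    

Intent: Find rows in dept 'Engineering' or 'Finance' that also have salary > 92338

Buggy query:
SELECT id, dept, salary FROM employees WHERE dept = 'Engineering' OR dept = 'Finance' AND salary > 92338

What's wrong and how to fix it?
Bug: AND binds tighter than OR, so this parses as dept = 'Engineering' OR (dept = 'Finance' AND salary > 92338)

Fix: Group the OR with parentheses (or use IN), then AND the threshold

Corrected query:
SELECT id, dept, salary FROM employees WHERE (dept = 'Engineering' OR dept = 'Finance') AND salary > 92338

Result:
id | dept        | salary
---+-------------+-------
2  | Engineering | 151681
5  | Finance     | 137650
6  | Finance     | 174325
9  | Engineering | 118679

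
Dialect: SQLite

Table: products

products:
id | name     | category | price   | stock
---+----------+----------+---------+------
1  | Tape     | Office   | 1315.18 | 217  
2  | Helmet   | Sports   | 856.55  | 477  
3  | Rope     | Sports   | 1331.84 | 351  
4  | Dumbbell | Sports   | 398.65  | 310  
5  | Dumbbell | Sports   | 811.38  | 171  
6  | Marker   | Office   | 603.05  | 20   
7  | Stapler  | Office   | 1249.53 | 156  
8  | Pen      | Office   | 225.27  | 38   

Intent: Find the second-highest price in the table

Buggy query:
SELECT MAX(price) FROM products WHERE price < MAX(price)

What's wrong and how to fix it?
Bug: The inner MAX is an aggregate inside WHERE, which is not allowed

Fix: Compute the overall MAX in a subquery, then take MAX of rows below it

Corrected query:
SELECT MAX(price) FROM products WHERE price < (SELECT MAX(price) FROM products)

Result:
MAX(price)
----------
1315.18   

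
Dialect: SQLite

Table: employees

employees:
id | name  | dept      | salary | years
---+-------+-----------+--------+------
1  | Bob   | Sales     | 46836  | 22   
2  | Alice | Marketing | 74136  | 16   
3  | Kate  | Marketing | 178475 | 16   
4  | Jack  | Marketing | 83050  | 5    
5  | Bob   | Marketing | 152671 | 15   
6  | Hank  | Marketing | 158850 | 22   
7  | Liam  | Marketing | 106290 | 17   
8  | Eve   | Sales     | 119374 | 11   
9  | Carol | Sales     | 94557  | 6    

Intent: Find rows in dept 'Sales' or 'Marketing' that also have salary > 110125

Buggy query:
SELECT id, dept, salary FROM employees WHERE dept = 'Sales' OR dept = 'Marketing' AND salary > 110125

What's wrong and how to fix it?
Bug: AND binds tighter than OR, so this parses as dept = 'Sales' OR (dept = 'Marketing' AND salary > 110125)

Fix: Add parentheses around the OR so the AND applies to both alternatives

Corrected query:
SELECT id, dept, salary FROM employees WHERE (dept = 'Sales' OR dept = 'Marketing') AND salary > 110125

Result:
id | dept      | salary
---+-----------+-------
3  | Marketing | 178475
5  | Marketing | 152671
6  | Marketing | 158850
8  | Sales     | 119374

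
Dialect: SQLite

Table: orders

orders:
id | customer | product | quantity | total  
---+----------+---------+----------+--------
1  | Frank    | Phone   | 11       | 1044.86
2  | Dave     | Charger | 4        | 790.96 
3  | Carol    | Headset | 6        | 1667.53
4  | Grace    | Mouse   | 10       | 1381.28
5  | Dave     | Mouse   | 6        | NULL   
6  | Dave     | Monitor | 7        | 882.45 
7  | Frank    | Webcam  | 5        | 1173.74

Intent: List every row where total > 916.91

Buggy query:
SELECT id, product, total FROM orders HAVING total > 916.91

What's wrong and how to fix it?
Bug: HAVING filters the output of aggregation, but this query has no GROUP BY and no aggregate functions, so SQLite rejects it (HAVING clause on a non-aggregate query); the condition here is per row

Fix: Use WHERE for row-level filtering

Corrected query:
SELECT id, product, total FROM orders WHERE total > 916.91

Result:
id | product | total  
---+---------+--------
1  | Phone   | 1044.86
3  | Headset | 1667.53
4  | Mouse   | 1381.28
7  | Webcam  | 1173.74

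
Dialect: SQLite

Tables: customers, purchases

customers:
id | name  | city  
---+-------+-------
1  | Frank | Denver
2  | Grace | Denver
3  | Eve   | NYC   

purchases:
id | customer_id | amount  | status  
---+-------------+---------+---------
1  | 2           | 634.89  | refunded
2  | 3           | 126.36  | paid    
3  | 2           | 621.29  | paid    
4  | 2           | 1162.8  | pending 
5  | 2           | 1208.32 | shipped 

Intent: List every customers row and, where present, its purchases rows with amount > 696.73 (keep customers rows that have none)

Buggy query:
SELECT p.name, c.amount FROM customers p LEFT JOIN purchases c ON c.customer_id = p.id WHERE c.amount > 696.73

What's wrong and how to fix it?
Bug: A WHERE condition on the right-hand table after LEFT JOIN drops unmatched parents

Fix: Move the right-table condition into the ON clause so unmatched parents are kept

Corrected query:
SELECT p.name, c.amount FROM customers p LEFT JOIN purchases c ON c.customer_id = p.id AND c.amount > 696.73

Result:
name  | amount 
------+--------
Frank | NULL   
Grace | 1162.8 
Grace | 1208.32
Eve   | NULL   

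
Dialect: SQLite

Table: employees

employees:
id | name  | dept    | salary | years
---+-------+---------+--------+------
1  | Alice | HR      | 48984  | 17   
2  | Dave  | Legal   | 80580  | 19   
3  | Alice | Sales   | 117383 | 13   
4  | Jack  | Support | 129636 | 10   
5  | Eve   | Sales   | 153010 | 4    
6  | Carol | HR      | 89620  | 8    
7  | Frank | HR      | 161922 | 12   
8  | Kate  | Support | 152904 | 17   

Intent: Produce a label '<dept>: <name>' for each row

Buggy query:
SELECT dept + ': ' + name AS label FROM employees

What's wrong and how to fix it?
Bug: SQLite uses || for string concatenation; + coerces text to numbers (yielding 0)

Fix: Use the || operator for string concatenation

Corrected query:
SELECT dept || ': ' || name AS label FROM employees

Result:
label        
-------------
HR: Alice    
Legal: Dave  
Sales: Alice 
Support: Jack
Sales: Eve   
HR: Carol    
HR: Frank    
Support: Kate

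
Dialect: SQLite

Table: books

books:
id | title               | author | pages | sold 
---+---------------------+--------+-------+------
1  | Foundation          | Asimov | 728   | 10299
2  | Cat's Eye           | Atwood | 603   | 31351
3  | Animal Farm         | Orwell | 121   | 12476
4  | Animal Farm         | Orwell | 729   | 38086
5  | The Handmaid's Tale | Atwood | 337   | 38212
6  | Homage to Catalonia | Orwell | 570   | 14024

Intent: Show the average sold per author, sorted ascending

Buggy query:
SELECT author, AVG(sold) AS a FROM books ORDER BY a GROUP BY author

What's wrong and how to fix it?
Bug: GROUP BY must precede ORDER BY

Fix: Move ORDER BY to the end, after GROUP BY

Corrected query:
SELECT author, AVG(sold) AS a FROM books GROUP BY author ORDER BY a

Result:
author | a           
-------+-------------
Asimov | 10299       
Orwell | 21528.666667
Atwood | 34781.5     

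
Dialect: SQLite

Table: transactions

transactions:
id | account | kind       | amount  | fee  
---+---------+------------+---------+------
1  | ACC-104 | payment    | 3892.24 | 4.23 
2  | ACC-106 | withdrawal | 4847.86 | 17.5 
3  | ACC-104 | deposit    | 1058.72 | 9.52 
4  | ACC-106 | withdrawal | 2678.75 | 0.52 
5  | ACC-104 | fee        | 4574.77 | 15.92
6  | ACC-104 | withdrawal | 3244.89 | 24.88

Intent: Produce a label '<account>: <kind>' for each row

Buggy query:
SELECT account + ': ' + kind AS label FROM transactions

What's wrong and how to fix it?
Bug: SQLite uses || for string concatenation; + coerces text to numbers (yielding 0)

Fix: Use the || operator for string concatenation

Corrected query:
SELECT account || ': ' || kind AS label FROM transactions

Result:
label              
-------------------
ACC-104: payment   
ACC-106: withdrawal
ACC-104: deposit   
ACC-106: withdrawal
ACC-104: fee       
ACC-104: withdrawal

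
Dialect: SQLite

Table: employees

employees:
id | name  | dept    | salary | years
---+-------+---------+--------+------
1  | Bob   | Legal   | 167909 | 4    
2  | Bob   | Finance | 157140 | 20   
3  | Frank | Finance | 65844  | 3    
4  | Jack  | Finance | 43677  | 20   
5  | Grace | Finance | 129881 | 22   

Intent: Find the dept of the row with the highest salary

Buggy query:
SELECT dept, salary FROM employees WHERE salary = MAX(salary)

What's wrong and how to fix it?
Bug: MAX(salary) is an aggregate and cannot be used directly in WHERE

Fix: Use a subquery: WHERE salary = (SELECT MAX(salary) FROM employees)

Corrected query:
SELECT dept, salary FROM employees WHERE salary = (SELECT MAX(salary) FROM employees)

Result:
dept  | salary
------+-------
Legal | 167909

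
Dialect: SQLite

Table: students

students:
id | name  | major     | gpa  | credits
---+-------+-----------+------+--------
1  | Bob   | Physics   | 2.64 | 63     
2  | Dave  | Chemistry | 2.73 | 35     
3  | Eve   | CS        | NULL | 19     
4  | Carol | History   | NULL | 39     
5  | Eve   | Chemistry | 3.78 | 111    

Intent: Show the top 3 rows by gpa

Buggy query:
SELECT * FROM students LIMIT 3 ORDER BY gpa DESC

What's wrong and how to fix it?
Bug: LIMIT must come after ORDER BY

Fix: Swap the clauses: ORDER BY first, then LIMIT

Corrected query:
SELECT * FROM students ORDER BY gpa DESC LIMIT 3

Result:
id | name | major     | gpa  | credits
---+------+-----------+------+--------
5  | Eve  | Chemistry | 3.78 | 111    
2  | Dave | Chemistry | 2.73 | 35     
1  | Bob  | Physics   | 2.64 | 63     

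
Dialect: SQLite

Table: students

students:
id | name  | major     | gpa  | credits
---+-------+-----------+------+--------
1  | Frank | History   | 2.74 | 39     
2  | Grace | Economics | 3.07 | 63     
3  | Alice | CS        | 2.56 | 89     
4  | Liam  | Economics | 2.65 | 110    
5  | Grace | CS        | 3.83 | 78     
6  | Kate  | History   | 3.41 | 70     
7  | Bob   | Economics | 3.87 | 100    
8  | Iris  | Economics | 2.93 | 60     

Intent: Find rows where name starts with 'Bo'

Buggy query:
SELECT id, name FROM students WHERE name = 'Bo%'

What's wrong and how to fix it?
Bug: Wildcards only work with LIKE; '=' treats '%' as a literal character

Fix: Use LIKE for wildcard pattern matching

Corrected query:
SELECT id, name FROM students WHERE name LIKE 'Bo%'

Result:
id | name
---+-----
7  | Bob 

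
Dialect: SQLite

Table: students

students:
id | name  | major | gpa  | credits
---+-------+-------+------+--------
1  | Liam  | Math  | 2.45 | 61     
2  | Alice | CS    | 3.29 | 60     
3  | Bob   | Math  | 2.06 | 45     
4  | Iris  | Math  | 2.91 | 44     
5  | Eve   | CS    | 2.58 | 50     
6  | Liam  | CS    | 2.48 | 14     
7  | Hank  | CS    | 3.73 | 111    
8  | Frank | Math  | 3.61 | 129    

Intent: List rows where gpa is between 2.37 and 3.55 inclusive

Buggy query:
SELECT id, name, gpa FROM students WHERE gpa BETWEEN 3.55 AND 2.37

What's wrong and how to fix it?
Bug: The bounds are reversed; BETWEEN a AND b requires a <= b to match anything

Fix: Swap the bounds so the smaller value comes first

Corrected query:
SELECT id, name, gpa FROM students WHERE gpa BETWEEN 2.37 AND 3.55

Result:
id | name  | gpa 
---+-------+-----
1  | Liam  | 2.45
2  | Alice | 3.29
4  | Iris  | 2.91
5  | Eve   | 2.58
6  | Liam  | 2.48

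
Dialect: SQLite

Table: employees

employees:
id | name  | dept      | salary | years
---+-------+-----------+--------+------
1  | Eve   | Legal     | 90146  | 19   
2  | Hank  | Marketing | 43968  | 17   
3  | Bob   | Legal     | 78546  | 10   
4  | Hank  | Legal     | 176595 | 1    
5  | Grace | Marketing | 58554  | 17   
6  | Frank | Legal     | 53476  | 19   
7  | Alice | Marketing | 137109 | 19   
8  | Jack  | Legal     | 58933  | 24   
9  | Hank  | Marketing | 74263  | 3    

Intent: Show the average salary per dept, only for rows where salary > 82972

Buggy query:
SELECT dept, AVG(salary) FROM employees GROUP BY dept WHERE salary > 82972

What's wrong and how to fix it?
Bug: WHERE cannot follow GROUP BY

Fix: Move the WHERE clause before GROUP BY

Corrected query:
SELECT dept, AVG(salary) FROM employees WHERE salary > 82972 GROUP BY dept

Result:
dept      | AVG(salary)
----------+------------
Legal     | 133370.5   
Marketing | 137109     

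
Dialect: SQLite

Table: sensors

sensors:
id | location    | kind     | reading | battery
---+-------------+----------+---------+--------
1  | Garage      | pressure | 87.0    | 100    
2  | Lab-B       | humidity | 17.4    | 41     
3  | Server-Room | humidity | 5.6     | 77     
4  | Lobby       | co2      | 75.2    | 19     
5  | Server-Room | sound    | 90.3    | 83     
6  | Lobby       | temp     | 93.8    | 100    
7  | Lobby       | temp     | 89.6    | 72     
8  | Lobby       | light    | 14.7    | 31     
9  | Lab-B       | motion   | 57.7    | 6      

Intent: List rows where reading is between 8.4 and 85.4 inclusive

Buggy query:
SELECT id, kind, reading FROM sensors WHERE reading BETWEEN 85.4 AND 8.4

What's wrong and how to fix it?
Bug: BETWEEN expects the lower bound first; with 85.4 AND 8.4 the range is empty

Fix: Swap the bounds so the smaller value comes first

Corrected query:
SELECT id, kind, reading FROM sensors WHERE reading BETWEEN 8.4 AND 85.4

Result:
id | kind     | reading
---+----------+--------
2  | humidity | 17.4   
4  | co2      | 75.2   
8  | light    | 14.7   
9  | motion   | 57.7   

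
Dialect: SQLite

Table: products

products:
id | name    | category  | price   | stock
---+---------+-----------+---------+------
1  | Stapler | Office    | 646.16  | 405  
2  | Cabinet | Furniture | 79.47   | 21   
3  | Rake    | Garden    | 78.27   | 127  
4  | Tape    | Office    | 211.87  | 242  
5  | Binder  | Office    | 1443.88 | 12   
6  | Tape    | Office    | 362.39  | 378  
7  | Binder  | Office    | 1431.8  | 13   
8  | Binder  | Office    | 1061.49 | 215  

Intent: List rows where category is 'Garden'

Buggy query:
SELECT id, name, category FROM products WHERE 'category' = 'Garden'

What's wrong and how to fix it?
Bug: 'category' in single quotes is a string literal, not the column; the comparison is literal-vs-literal and never true

Fix: Remove the quotes around the column name (or use double quotes for an identifier)

Corrected query:
SELECT id, name, category FROM products WHERE category = 'Garden'

Result:
id | name | category
---+------+---------
3  | Rake | Garden  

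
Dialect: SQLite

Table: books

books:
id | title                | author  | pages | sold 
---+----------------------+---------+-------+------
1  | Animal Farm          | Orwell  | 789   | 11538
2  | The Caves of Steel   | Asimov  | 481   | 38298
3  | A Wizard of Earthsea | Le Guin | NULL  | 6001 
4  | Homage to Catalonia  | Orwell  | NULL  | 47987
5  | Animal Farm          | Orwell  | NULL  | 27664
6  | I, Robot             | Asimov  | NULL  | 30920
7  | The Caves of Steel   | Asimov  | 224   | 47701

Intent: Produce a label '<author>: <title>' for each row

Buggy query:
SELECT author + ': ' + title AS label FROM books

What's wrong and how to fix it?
Bug: SQLite uses || for string concatenation; + coerces text to numbers (yielding 0)

Fix: Replace + with || to concatenate text

Corrected query:
SELECT author || ': ' || title AS label FROM books

Result:
label                        
-----------------------------
Orwell: Animal Farm          
Asimov: The Caves of Steel   
Le Guin: A Wizard of Earthsea
Orwell: Homage to Catalonia  
Orwell: Animal Farm          
Asimov: I, Robot             
Asimov: The Caves of Steel   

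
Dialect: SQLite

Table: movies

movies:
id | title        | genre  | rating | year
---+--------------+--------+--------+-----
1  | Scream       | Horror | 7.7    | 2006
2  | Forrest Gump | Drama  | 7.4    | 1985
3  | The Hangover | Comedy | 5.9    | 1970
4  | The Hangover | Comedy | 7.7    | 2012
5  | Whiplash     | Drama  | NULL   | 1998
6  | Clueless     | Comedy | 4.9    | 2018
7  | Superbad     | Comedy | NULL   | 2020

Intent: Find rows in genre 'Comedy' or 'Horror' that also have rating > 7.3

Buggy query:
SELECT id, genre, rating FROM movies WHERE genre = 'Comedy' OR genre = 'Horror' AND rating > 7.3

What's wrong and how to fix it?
Bug: AND binds tighter than OR, so this parses as genre = 'Comedy' OR (genre = 'Horror' AND rating > 7.3)

Fix: Group the OR with parentheses (or use IN), then AND the threshold

Corrected query:
SELECT id, genre, rating FROM movies WHERE (genre = 'Comedy' OR genre = 'Horror') AND rating > 7.3

Result:
id | genre  | rating
---+--------+-------
1  | Horror | 7.7   
4  | Comedy | 7.7   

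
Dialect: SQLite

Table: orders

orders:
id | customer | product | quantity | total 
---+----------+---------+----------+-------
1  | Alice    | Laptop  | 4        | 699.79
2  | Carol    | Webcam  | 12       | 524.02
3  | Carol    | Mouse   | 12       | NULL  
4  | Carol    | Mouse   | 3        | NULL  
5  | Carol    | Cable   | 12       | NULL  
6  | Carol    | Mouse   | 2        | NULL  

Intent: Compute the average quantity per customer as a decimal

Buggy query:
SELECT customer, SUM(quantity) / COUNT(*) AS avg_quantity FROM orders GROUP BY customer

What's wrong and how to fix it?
Bug: SUM(quantity) and COUNT(*) are both integers; the division truncates the fractional part

Fix: Multiply by 1.0 (or CAST to REAL) to force floating-point division

Corrected query:
SELECT customer, SUM(quantity) * 1.0 / COUNT(*) AS avg_quantity FROM orders GROUP BY customer

Result:
customer | avg_quantity
---------+-------------
Alice    | 4           
Carol    | 8.2         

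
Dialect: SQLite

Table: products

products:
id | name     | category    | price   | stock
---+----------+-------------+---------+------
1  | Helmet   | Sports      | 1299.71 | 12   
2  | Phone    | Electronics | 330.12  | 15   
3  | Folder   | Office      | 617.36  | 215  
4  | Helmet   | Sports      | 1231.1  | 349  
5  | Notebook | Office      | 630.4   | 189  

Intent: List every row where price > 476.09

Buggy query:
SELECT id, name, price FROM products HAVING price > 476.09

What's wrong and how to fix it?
Bug: HAVING filters the output of aggregation, but this query has no GROUP BY and no aggregate functions, so SQLite rejects it (HAVING clause on a non-aggregate query); the condition here is per row

Fix: Replace HAVING with WHERE since the condition applies to individual rows

Corrected query:
SELECT id, name, price FROM products WHERE price > 476.09

Result:
id | name     | price  
---+----------+--------
1  | Helmet   | 1299.71
3  | Folder   | 617.36 
4  | Helmet   | 1231.1 
5  | Notebook | 630.4  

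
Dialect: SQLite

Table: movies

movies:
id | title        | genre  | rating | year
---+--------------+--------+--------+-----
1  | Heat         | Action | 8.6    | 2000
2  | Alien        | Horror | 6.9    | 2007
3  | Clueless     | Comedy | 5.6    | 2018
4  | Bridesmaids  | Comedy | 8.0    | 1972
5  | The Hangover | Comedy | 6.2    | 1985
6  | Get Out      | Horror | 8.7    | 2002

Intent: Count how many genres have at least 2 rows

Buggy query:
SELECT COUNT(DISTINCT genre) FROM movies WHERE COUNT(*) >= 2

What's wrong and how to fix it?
Bug: COUNT(*) cannot appear in WHERE; the per-group count doesn't exist yet

Fix: Group first with HAVING COUNT(*) >= 2, then COUNT the resulting groups

Corrected query:
SELECT COUNT(*) FROM (SELECT genre FROM movies GROUP BY genre HAVING COUNT(*) >= 2)

Result:
COUNT(*)
--------
2       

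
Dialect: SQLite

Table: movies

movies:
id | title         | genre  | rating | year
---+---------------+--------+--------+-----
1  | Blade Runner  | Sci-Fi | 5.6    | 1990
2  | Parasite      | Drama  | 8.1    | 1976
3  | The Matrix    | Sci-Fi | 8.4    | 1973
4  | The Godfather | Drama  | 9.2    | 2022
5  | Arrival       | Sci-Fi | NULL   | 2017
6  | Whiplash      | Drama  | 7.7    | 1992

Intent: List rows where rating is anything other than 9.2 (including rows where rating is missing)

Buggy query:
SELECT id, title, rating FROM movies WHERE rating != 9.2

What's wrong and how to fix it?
Bug: Inequality against NULL is unknown, not true; rows with NULL are dropped

Fix: Handle NULL separately with IS NULL alongside the inequality

Corrected query:
SELECT id, title, rating FROM movies WHERE rating != 9.2 OR rating IS NULL

Result:
id | title        | rating
---+--------------+-------
1  | Blade Runner | 5.6   
2  | Parasite     | 8.1   
3  | The Matrix   | 8.4   
5  | Arrival      | NULL  
6  | Whiplash     | 7.7   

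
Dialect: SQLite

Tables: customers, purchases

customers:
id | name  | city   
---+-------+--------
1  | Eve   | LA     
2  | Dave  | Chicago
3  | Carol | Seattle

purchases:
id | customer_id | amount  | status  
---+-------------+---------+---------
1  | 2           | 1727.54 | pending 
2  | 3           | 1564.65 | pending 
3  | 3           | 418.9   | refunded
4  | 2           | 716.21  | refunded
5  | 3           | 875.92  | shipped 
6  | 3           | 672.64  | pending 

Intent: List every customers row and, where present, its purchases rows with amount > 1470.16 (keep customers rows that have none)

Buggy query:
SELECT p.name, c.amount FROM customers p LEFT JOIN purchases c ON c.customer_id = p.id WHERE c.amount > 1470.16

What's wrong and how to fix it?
Bug: A WHERE condition on the right-hand table after LEFT JOIN drops unmatched parents

Fix: Put 'c.amount > 1470.16' in the JOIN's ON clause instead of WHERE

Corrected query:
SELECT p.name, c.amount FROM customers p LEFT JOIN purchases c ON c.customer_id = p.id AND c.amount > 1470.16

Result:
name  | amount 
------+--------
Eve   | NULL   
Dave  | 1727.54
Carol | 1564.65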